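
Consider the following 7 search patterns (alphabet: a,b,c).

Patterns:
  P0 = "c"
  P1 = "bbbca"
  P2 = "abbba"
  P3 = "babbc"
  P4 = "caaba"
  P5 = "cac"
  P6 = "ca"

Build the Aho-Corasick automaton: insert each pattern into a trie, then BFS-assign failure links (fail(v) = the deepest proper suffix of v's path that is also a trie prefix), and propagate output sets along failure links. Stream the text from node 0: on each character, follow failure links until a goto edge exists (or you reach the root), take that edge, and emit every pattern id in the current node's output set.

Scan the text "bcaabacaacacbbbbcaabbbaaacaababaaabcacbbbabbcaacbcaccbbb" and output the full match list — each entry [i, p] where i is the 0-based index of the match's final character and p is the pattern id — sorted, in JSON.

Construct AC machine:
Trie nodes:
  n0 'ε': a→7 b→2 c→1
  n1 'c': a→16  ←P0
  n2 'b': a→12 b→3
  n3 'bb': b→4
  n4 'bbb': c→5
  n5 'bbbc': a→6
  n6 'bbbca': ·  ←P1
  n7 'a': b→8
  n8 'ab': b→9
  n9 'abb': b→10
  n10 'abbb': a→11
  n11 'abbba': ·  ←P2
  n12 'ba': b→13
  n13 'bab': b→14
  n14 'babb': c→15
  n15 'babbc': ·  ←P3
  n16 'ca': a→17 c→20  ←P6
  n17 'caa': b→18
  n18 'caab': a→19
  n19 'caaba': ·  ←P4
  n20 'cac': ·  ←P5

BFS fail/out derivation:
  fail(1) 'c': from fail(0)=0 chase 'c': 0 ⇒ 0;  out={0}∪out(0)={0}
  fail(2) 'b': from fail(0)=0 chase 'b': 0 ⇒ 0;  out=∅∪out(0)=∅
  fail(7) 'a': from fail(0)=0 chase 'a': 0 ⇒ 0;  out=∅∪out(0)=∅
  fail(3) 'bb': from fail(2)=0 chase 'b': 0 ⇒ 2;  out=∅∪out(2)=∅
  fail(8) 'ab': from fail(7)=0 chase 'b': 0 ⇒ 2;  out=∅∪out(2)=∅
  fail(12) 'ba': from fail(2)=0 chase 'a': 0 ⇒ 7;  out=∅∪out(7)=∅
  fail(16) 'ca': from fail(1)=0 chase 'a': 0 ⇒ 7;  out={6}∪out(7)={6}
  fail(4) 'bbb': from fail(3)=2 chase 'b': 2 ⇒ 3;  out=∅∪out(3)=∅
  fail(9) 'abb': from fail(8)=2 chase 'b': 2 ⇒ 3;  out=∅∪out(3)=∅
  fail(13) 'bab': from fail(12)=7 chase 'b': 7 ⇒ 8;  out=∅∪out(8)=∅
  fail(17) 'caa': from fail(16)=7 chase 'a': 7→0 ⇒ 7;  out=∅∪out(7)=∅
  fail(20) 'cac': from fail(16)=7 chase 'c': 7→0 ⇒ 1;  out={5}∪out(1)={0,5}
  fail(5) 'bbbc': from fail(4)=3 chase 'c': 3→2→0 ⇒ 1;  out=∅∪out(1)={0}
  fail(10) 'abbb': from fail(9)=3 chase 'b': 3 ⇒ 4;  out=∅∪out(4)=∅
  fail(14) 'babb': from fail(13)=8 chase 'b': 8 ⇒ 9;  out=∅∪out(9)=∅
  fail(18) 'caab': from fail(17)=7 chase 'b': 7 ⇒ 8;  out=∅∪out(8)=∅
  fail(6) 'bbbca': from fail(5)=1 chase 'a': 1 ⇒ 16;  out={1}∪out(16)={1,6}
  fail(11) 'abbba': from fail(10)=4 chase 'a': 4→3→2 ⇒ 12;  out={2}∪out(12)={2}
  fail(15) 'babbc': from fail(14)=9 chase 'c': 9→3→2→0 ⇒ 1;  out={3}∪out(1)={0,3}
  fail(19) 'caaba': from fail(18)=8 chase 'a': 8→2 ⇒ 12;  out={4}∪out(12)={4}

Run:
pos 0 'b': at 2
pos 1 'c': at 1 (via fail)  → match P0@[1:1]
pos 2 'a': at 16  → match P6@[1:2]
pos 3 'a': at 17
pos 4 'b': at 18
pos 5 'a': at 19  → match P4@[1:5]
pos 6 'c': at 1 (via fail)  → match P0@[6:6]
pos 7 'a': at 16  → match P6@[6:7]
pos 8 'a': at 17
pos 9 'c': at 1 (via fail)  → match P0@[9:9]
pos 10 'a': at 16  → match P6@[9:10]
pos 11 'c': at 20  → match P0@[11:11],P5@[9:11]
pos 12 'b': at 2 (via fail)
pos 13 'b': at 3
pos 14 'b': at 4
pos 15 'b': at 4 (via fail)
pos 16 'c': at 5  → match P0@[16:16]
pos 17 'a': at 6  → match P1@[13:17],P6@[16:17]
pos 18 'a': at 17 (via fail)
pos 19 'b': at 18
pos 20 'b': at 9 (via fail)
pos 21 'b': at 10
pos 22 'a': at 11  → match P2@[18:22]
pos 23 'a': at 7 (via fail)
pos 24 'a': at 7 (via fail)
pos 25 'c': at 1 (via fail)  → match P0@[25:25]
pos 26 'a': at 16  → match P6@[25:26]
pos 27 'a': at 17
pos 28 'b': at 18
pos 29 'a': at 19  → match P4@[25:29]
pos 30 'b': at 13 (via fail)
pos 31 'a': at 12 (via fail)
pos 32 'a': at 7 (via fail)
pos 33 'a': at 7 (via fail)
pos 34 'b': at 8
pos 35 'c': at 1 (via fail)  → match P0@[35:35]
pos 36 'a': at 16  → match P6@[35:36]
pos 37 'c': at 20  → match P0@[37:37],P5@[35:37]
pos 38 'b': at 2 (via fail)
pos 39 'b': at 3
pos 40 'b': at 4
pos 41 'a': at 12 (via fail)
pos 42 'b': at 13
pos 43 'b': at 14
pos 44 'c': at 15  → match P0@[44:44],P3@[40:44]
pos 45 'a': at 16 (via fail)  → match P6@[44:45]
pos 46 'a': at 17
pos 47 'c': at 1 (via fail)  → match P0@[47:47]
pos 48 'b': at 2 (via fail)
pos 49 'c': at 1 (via fail)  → match P0@[49:49]
pos 50 'a': at 16  → match P6@[49:50]
pos 51 'c': at 20  → match P0@[51:51],P5@[49:51]
pos 52 'c': at 1 (via fail)  → match P0@[52:52]
pos 53 'b': at 2 (via fail)
pos 54 'b': at 3
pos 55 'b': at 4

All matches (sorted): [[1,0],[2,6],[5,4],[6,0],[7,6],[9,0],[10,6],[11,0],[11,5],[16,0],[17,1],[17,6],[22,2],[25,0],[26,6],[29,4],[35,0],[36,6],[37,0],[37,5],[44,0],[44,3],[45,6],[47,0],[49,0],[50,6],[51,0],[51,5],[52,0]]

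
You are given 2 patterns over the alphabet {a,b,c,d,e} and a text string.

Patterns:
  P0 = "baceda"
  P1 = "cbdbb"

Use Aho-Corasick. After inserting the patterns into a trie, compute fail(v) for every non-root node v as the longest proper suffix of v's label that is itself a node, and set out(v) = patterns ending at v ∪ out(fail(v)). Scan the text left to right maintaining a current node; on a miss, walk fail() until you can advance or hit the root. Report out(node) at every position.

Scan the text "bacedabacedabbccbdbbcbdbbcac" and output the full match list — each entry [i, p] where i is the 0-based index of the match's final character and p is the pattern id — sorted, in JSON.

Construct AC machine:
Trie nodes:
  0='ε' goto b→1 c→7
  1='b' goto a→2
  2='ba' goto c→3
  3='bac' goto e→4
  4='bace' goto d→5
  5='baced' goto a→6
  6='baceda' goto ·  ←P0
  7='c' goto b→8
  8='cb' goto d→9
  9='cbd' goto b→10
  10='cbdb' goto b→11
  11='cbdbb' goto ·  ←P1

BFS fail/out derivation:
  n1('b'): parent n0 fail=0; on 'b' 0 → fail=0;  out ∅∪∅=∅
  n7('c'): parent n0 fail=0; on 'c' 0 → fail=0;  out ∅∪∅=∅
  n2('ba'): parent n1 fail=0; on 'a' 0 → fail=0;  out ∅∪∅=∅
  n8('cb'): parent n7 fail=0; on 'b' 0 → fail=1;  out ∅∪∅=∅
  n3('bac'): parent n2 fail=0; on 'c' 0 → fail=7;  out ∅∪∅=∅
  n9('cbd'): parent n8 fail=1; on 'd' 1→0 → fail=0;  out ∅∪∅=∅
  n4('bace'): parent n3 fail=7; on 'e' 7→0 → fail=0;  out ∅∪∅=∅
  n10('cbdb'): parent n9 fail=0; on 'b' 0 → fail=1;  out ∅∪∅=∅
  n5('baced'): parent n4 fail=0; on 'd' 0 → fail=0;  out ∅∪∅=∅
  n11('cbdbb'): parent n10 fail=1; on 'b' 1→0 → fail=1;  out {1}∪∅={1}
  n6('baceda'): parent n5 fail=0; on 'a' 0 → fail=0;  out {0}∪∅={0}

Run:
i=0 'b': node 0→1
i=1 'a': node 1→2
i=2 'c': node 2→3
i=3 'e': node 3→4
i=4 'd': node 4→5
i=5 'a': node 5→6  → match P0@[0:5]
i=6 'b': node 6→1 (via fail)
i=7 'a': node 1→2
i=8 'c': node 2→3
i=9 'e': node 3→4
i=10 'd': node 4→5
i=11 'a': node 5→6  → match P0@[6:11]
i=12 'b': node 6→1 (via fail)
i=13 'b': node 1→1 (via fail)
i=14 'c': node 1→7 (via fail)
i=15 'c': node 7→7 (via fail)
i=16 'b': node 7→8
i=17 'd': node 8→9
i=18 'b': node 9→10
i=19 'b': node 10→11  → match P1@[15:19]
i=20 'c': node 11→7 (via fail)
i=21 'b': node 7→8
i=22 'd': node 8→9
i=23 'b': node 9→10
i=24 'b': node 10→11  → match P1@[20:24]
i=25 'c': node 11→7 (via fail)
i=26 'a': node 7→0 (via fail)
i=27 'c': node 0→7

Matches: [[5,0],[11,0],[19,1],[24,1]]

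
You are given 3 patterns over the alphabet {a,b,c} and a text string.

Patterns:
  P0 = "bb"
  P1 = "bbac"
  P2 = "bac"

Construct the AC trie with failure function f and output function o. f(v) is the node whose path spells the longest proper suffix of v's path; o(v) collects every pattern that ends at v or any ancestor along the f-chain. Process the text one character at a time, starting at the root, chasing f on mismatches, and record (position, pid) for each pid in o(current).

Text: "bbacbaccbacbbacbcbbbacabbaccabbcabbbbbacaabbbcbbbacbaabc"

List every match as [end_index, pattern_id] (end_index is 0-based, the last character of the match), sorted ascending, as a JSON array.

Construct AC machine:
Trie nodes:
  0='ε' goto b→1
  1='b' goto a→5 b→2
  2='bb' goto a→3  [P0 ends]
  3='bba' goto c→4
  4='bbac' goto ·  [P1 ends]
  5='ba' goto c→6
  6='bac' goto ·  [P2 ends]

BFS fail/out derivation:
  fail(1) 'b': from fail(0)=0 chase 'b': 0 ⇒ 0;  out=∅∪out(0)=∅
  fail(2) 'bb': from fail(1)=0 chase 'b': 0 ⇒ 1;  out={0}∪out(1)={0}
  fail(5) 'ba': from fail(1)=0 chase 'a': 0 ⇒ 0;  out=∅∪out(0)=∅
  fail(3) 'bba': from fail(2)=1 chase 'a': 1 ⇒ 5;  out=∅∪out(5)=∅
  fail(6) 'bac': from fail(5)=0 chase 'c': 0 ⇒ 0;  out={2}∪out(0)={2}
  fail(4) 'bbac': from fail(3)=5 chase 'c': 5 ⇒ 6;  out={1}∪out(6)={1,2}

Text stream:
i=0 'b': node 0→1
i=1 'b': node 1→2  emit P0@[0:1]
i=2 'a': node 2→3
i=3 'c': node 3→4  emit P1@[0:3],P2@[1:3]
i=4 'b': node 4→1 (fail-walked)
i=5 'a': node 1→5
i=6 'c': node 5→6  emit P2@[4:6]
i=7 'c': node 6→0 (fail-walked)
i=8 'b': node 0→1
i=9 'a': node 1→5
i=10 'c': node 5→6  emit P2@[8:10]
i=11 'b': node 6→1 (fail-walked)
i=12 'b': node 1→2  emit P0@[11:12]
i=13 'a': node 2→3
i=14 'c': node 3→4  emit P1@[11:14],P2@[12:14]
i=15 'b': node 4→1 (fail-walked)
i=16 'c': node 1→0 (fail-walked)
i=17 'b': node 0→1
i=18 'b': node 1→2  emit P0@[17:18]
i=19 'b': node 2→2 (fail-walked)  emit P0@[18:19]
i=20 'a': node 2→3
i=21 'c': node 3→4  emit P1@[18:21],P2@[19:21]
i=22 'a': node 4→0 (fail-walked)
i=23 'b': node 0→1
i=24 'b': node 1→2  emit P0@[23:24]
i=25 'a': node 2→3
i=26 'c': node 3→4  emit P1@[23:26],P2@[24:26]
i=27 'c': node 4→0 (fail-walked)
i=28 'a': node 0→0
i=29 'b': node 0→1
i=30 'b': node 1→2  emit P0@[29:30]
i=31 'c': node 2→0 (fail-walked)
i=32 'a': node 0→0
i=33 'b': node 0→1
i=34 'b': node 1→2  emit P0@[33:34]
i=35 'b': node 2→2 (fail-walked)  emit P0@[34:35]
i=36 'b': node 2→2 (fail-walked)  emit P0@[35:36]
i=37 'b': node 2→2 (fail-walked)  emit P0@[36:37]
i=38 'a': node 2→3
i=39 'c': node 3→4  emit P1@[36:39],P2@[37:39]
i=40 'a': node 4→0 (fail-walked)
i=41 'a': node 0→0
i=42 'b': node 0→1
i=43 'b': node 1→2  emit P0@[42:43]
i=44 'b': node 2→2 (fail-walked)  emit P0@[43:44]
i=45 'c': node 2→0 (fail-walked)
i=46 'b': node 0→1
i=47 'b': node 1→2  emit P0@[46:47]
i=48 'b': node 2→2 (fail-walked)  emit P0@[47:48]
i=49 'a': node 2→3
i=50 'c': node 3→4  emit P1@[47:50],P2@[48:50]
i=51 'b': node 4→1 (fail-walked)
i=52 'a': node 1→5
i=53 'a': node 5→0 (fail-walked)
i=54 'b': node 0→1
i=55 'c': node 1→0 (fail-walked)

Result: [[1,0],[3,1],[3,2],[6,2],[10,2],[12,0],[14,1],[14,2],[18,0],[19,0],[21,1],[21,2],[24,0],[26,1],[26,2],[30,0],[34,0],[35,0],[36,0],[37,0],[39,1],[39,2],[43,0],[44,0],[47,0],[48,0],[50,1],[50,2]]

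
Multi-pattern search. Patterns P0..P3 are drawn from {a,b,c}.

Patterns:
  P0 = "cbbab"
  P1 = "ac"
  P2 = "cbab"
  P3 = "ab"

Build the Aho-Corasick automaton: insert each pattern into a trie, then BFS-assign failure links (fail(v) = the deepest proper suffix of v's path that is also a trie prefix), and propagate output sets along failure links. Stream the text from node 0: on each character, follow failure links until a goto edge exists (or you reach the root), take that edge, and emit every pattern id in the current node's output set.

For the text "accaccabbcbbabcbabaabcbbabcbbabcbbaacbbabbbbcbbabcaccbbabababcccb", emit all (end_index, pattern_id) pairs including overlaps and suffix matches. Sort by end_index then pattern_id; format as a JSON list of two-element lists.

Construct AC machine:
Trie nodes:
  n0 'ε': a→6 c→1
  n1 'c': b→2
  n2 'cb': a→8 b→3
  n3 'cbb': a→4
  n4 'cbba': b→5
  n5 'cbbab': ·  [P0 ends]
  n6 'a': b→10 c→7
  n7 'ac': ·  [P1 ends]
  n8 'cba': b→9
  n9 'cbab': ·  [P2 ends]
  n10 'ab': ·  [P3 ends]

Failure links (BFS by depth):
  n1('c'): parent n0 fail=0; on 'c' 0 → fail=0;  out ∅∪∅=∅
  n6('a'): parent n0 fail=0; on 'a' 0 → fail=0;  out ∅∪∅=∅
  n2('cb'): parent n1 fail=0; on 'b' 0 → fail=0;  out ∅∪∅=∅
  n7('ac'): parent n6 fail=0; on 'c' 0 → fail=1;  out {1}∪∅={1}
  n10('ab'): parent n6 fail=0; on 'b' 0 → fail=0;  out {3}∪∅={3}
  n3('cbb'): parent n2 fail=0; on 'b' 0 → fail=0;  out ∅∪∅=∅
  n8('cba'): parent n2 fail=0; on 'a' 0 → fail=6;  out ∅∪∅=∅
  n4('cbba'): parent n3 fail=0; on 'a' 0 → fail=6;  out ∅∪∅=∅
  n9('cbab'): parent n8 fail=6; on 'b' 6 → fail=10;  out {2}∪{3}={2,3}
  n5('cbbab'): parent n4 fail=6; on 'b' 6 → fail=10;  out {0}∪{3}={0,3}

Run:
i=0 'a': node 0→6
i=1 'c': node 6→7  → match P1@[0:1]
i=2 'c': node 7→1 ·f
i=3 'a': node 1→6 ·f
i=4 'c': node 6→7  → match P1@[3:4]
i=5 'c': node 7→1 ·f
i=6 'a': node 1→6 ·f
i=7 'b': node 6→10  → match P3@[6:7]
i=8 'b': node 10→0 ·f
i=9 'c': node 0→1
i=10 'b': node 1→2
i=11 'b': node 2→3
i=12 'a': node 3→4
i=13 'b': node 4→5  → match P0@[9:13],P3@[12:13]
i=14 'c': node 5→1 ·f
i=15 'b': node 1→2
i=16 'a': node 2→8
i=17 'b': node 8→9  → match P2@[14:17],P3@[16:17]
i=18 'a': node 9→6 ·f
i=19 'a': node 6→6 ·f
i=20 'b': node 6→10  → match P3@[19:20]
i=21 'c': node 10→1 ·f
i=22 'b': node 1→2
i=23 'b': node 2→3
i=24 'a': node 3→4
i=25 'b': node 4→5  → match P0@[21:25],P3@[24:25]
i=26 'c': node 5→1 ·f
i=27 'b': node 1→2
i=28 'b': node 2→3
i=29 'a': node 3→4
i=30 'b': node 4→5  → match P0@[26:30],P3@[29:30]
i=31 'c': node 5→1 ·f
i=32 'b': node 1→2
i=33 'b': node 2→3
i=34 'a': node 3→4
i=35 'a': node 4→6 ·f
i=36 'c': node 6→7  → match P1@[35:36]
i=37 'b': node 7→2 ·f
i=38 'b': node 2→3
i=39 'a': node 3→4
i=40 'b': node 4→5  → match P0@[36:40],P3@[39:40]
i=41 'b': node 5→0 ·f
i=42 'b': node 0→0
i=43 'b': node 0→0
i=44 'c': node 0→1
i=45 'b': node 1→2
i=46 'b': node 2→3
i=47 'a': node 3→4
i=48 'b': node 4→5  → match P0@[44:48],P3@[47:48]
i=49 'c': node 5→1 ·f
i=50 'a': node 1→6 ·f
i=51 'c': node 6→7  → match P1@[50:51]
i=52 'c': node 7→1 ·f
i=53 'b': node 1→2
i=54 'b': node 2→3
i=55 'a': node 3→4
i=56 'b': node 4→5  → match P0@[52:56],P3@[55:56]
i=57 'a': node 5→6 ·f
i=58 'b': node 6→10  → match P3@[57:58]
i=59 'a': node 10→6 ·f
i=60 'b': node 6→10  → match P3@[59:60]
i=61 'c': node 10→1 ·f
i=62 'c': node 1→1 ·f
i=63 'c': node 1→1 ·f
i=64 'b': node 1→2

All matches (sorted): [[1,1],[4,1],[7,3],[13,0],[13,3],[17,2],[17,3],[20,3],[25,0],[25,3],[30,0],[30,3],[36,1],[40,0],[40,3],[48,0],[48,3],[51,1],[56,0],[56,3],[58,3],[60,3]]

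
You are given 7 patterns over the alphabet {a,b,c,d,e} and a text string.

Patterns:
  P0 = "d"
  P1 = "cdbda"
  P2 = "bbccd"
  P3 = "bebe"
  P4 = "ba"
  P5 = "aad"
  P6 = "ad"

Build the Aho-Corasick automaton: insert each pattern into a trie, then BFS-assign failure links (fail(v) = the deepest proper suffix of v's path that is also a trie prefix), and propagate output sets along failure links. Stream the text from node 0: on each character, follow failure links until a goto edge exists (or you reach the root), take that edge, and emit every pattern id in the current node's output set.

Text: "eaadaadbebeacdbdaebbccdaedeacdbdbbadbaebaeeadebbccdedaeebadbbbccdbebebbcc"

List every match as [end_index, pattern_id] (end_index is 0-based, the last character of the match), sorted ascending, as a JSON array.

Build automaton:
Trie (insert patterns):
  0='ε' goto a→16 b→7 c→2 d→1
  1='d' goto ·  [P0 ends]
  2='c' goto d→3
  3='cd' goto b→4
  4='cdb' goto d→5
  5='cdbd' goto a→6
  6='cdbda' goto ·  [P1 ends]
  7='b' goto a→15 b→8 e→12
  8='bb' goto c→9
  9='bbc' goto c→10
  10='bbcc' goto d→11
  11='bbccd' goto ·  [P2 ends]
  12='be' goto b→13
  13='beb' goto e→14
  14='bebe' goto ·  [P3 ends]
  15='ba' goto ·  [P4 ends]
  16='a' goto a→17 d→19
  17='aa' goto d→18
  18='aad' goto ·  [P5 ends]
  19='ad' goto ·  [P6 ends]

Failure links (BFS by depth):
  n1('d'): parent n0 fail=0; on 'd' 0 → fail=0;  out {0}∪∅={0}
  n2('c'): parent n0 fail=0; on 'c' 0 → fail=0;  out ∅∪∅=∅
  n7('b'): parent n0 fail=0; on 'b' 0 → fail=0;  out ∅∪∅=∅
  n16('a'): parent n0 fail=0; on 'a' 0 → fail=0;  out ∅∪∅=∅
  n3('cd'): parent n2 fail=0; on 'd' 0 → fail=1;  out ∅∪{0}={0}
  n8('bb'): parent n7 fail=0; on 'b' 0 → fail=7;  out ∅∪∅=∅
  n12('be'): parent n7 fail=0; on 'e' 0 → fail=0;  out ∅∪∅=∅
  n15('ba'): parent n7 fail=0; on 'a' 0 → fail=16;  out {4}∪∅={4}
  n17('aa'): parent n16 fail=0; on 'a' 0 → fail=16;  out ∅∪∅=∅
  n19('ad'): parent n16 fail=0; on 'd' 0 → fail=1;  out {6}∪{0}={0,6}
  n4('cdb'): parent n3 fail=1; on 'b' 1→0 → fail=7;  out ∅∪∅=∅
  n9('bbc'): parent n8 fail=7; on 'c' 7→0 → fail=2;  out ∅∪∅=∅
  n13('beb'): parent n12 fail=0; on 'b' 0 → fail=7;  out ∅∪∅=∅
  n18('aad'): parent n17 fail=16; on 'd' 16 → fail=19;  out {5}∪{0,6}={0,5,6}
  n5('cdbd'): parent n4 fail=7; on 'd' 7→0 → fail=1;  out ∅∪{0}={0}
  n10('bbcc'): parent n9 fail=2; on 'c' 2→0 → fail=2;  out ∅∪∅=∅
  n14('bebe'): parent n13 fail=7; on 'e' 7 → fail=12;  out {3}∪∅={3}
  n6('cdbda'): parent n5 fail=1; on 'a' 1→0 → fail=16;  out {1}∪∅={1}
  n11('bbccd'): parent n10 fail=2; on 'd' 2 → fail=3;  out {2}∪{0}={0,2}

Scan:
i=0 'e': node 0→0
i=1 'a': node 0→16
i=2 'a': node 16→17
i=3 'd': node 17→18  ** P0@[3:3],P5@[1:3],P6@[2:3]
i=4 'a': node 18→16 (via fail)
i=5 'a': node 16→17
i=6 'd': node 17→18  ** P0@[6:6],P5@[4:6],P6@[5:6]
i=7 'b': node 18→7 (via fail)
i=8 'e': node 7→12
i=9 'b': node 12→13
i=10 'e': node 13→14  ** P3@[7:10]
i=11 'a': node 14→16 (via fail)
i=12 'c': node 16→2 (via fail)
i=13 'd': node 2→3  ** P0@[13:13]
i=14 'b': node 3→4
i=15 'd': node 4→5  ** P0@[15:15]
i=16 'a': node 5→6  ** P1@[12:16]
i=17 'e': node 6→0 (via fail)
i=18 'b': node 0→7
i=19 'b': node 7→8
i=20 'c': node 8→9
i=21 'c': node 9→10
i=22 'd': node 10→11  ** P0@[22:22],P2@[18:22]
i=23 'a': node 11→16 (via fail)
i=24 'e': node 16→0 (via fail)
i=25 'd': node 0→1  ** P0@[25:25]
i=26 'e': node 1→0 (via fail)
i=27 'a': node 0→16
i=28 'c': node 16→2 (via fail)
i=29 'd': node 2→3  ** P0@[29:29]
i=30 'b': node 3→4
i=31 'd': node 4→5  ** P0@[31:31]
i=32 'b': node 5→7 (via fail)
i=33 'b': node 7→8
i=34 'a': node 8→15 (via fail)  ** P4@[33:34]
i=35 'd': node 15→19 (via fail)  ** P0@[35:35],P6@[34:35]
i=36 'b': node 19→7 (via fail)
i=37 'a': node 7→15  ** P4@[36:37]
i=38 'e': node 15→0 (via fail)
i=39 'b': node 0→7
i=40 'a': node 7→15  ** P4@[39:40]
i=41 'e': node 15→0 (via fail)
i=42 'e': node 0→0
i=43 'a': node 0→16
i=44 'd': node 16→19  ** P0@[44:44],P6@[43:44]
i=45 'e': node 19→0 (via fail)
i=46 'b': node 0→7
i=47 'b': node 7→8
i=48 'c': node 8→9
i=49 'c': node 9→10
i=50 'd': node 10→11  ** P0@[50:50],P2@[46:50]
i=51 'e': node 11→0 (via fail)
i=52 'd': node 0→1  ** P0@[52:52]
i=53 'a': node 1→16 (via fail)
i=54 'e': node 16→0 (via fail)
i=55 'e': node 0→0
i=56 'b': node 0→7
i=57 'a': node 7→15  ** P4@[56:57]
i=58 'd': node 15→19 (via fail)  ** P0@[58:58],P6@[57:58]
i=59 'b': node 19→7 (via fail)
i=60 'b': node 7→8
i=61 'b': node 8→8 (via fail)
i=62 'c': node 8→9
i=63 'c': node 9→10
i=64 'd': node 10→11  ** P0@[64:64],P2@[60:64]
i=65 'b': node 11→4 (via fail)
i=66 'e': node 4→12 (via fail)
i=67 'b': node 12→13
i=68 'e': node 13→14  ** P3@[65:68]
i=69 'b': node 14→13 (via fail)
i=70 'b': node 13→8 (via fail)
i=71 'c': node 8→9
i=72 'c': node 9→10

Matches: [[3,0],[3,5],[3,6],[6,0],[6,5],[6,6],[10,3],[13,0],[15,0],[16,1],[22,0],[22,2],[25,0],[29,0],[31,0],[34,4],[35,0],[35,6],[37,4],[40,4],[44,0],[44,6],[50,0],[50,2],[52,0],[57,4],[58,0],[58,6],[64,0],[64,2],[68,3]]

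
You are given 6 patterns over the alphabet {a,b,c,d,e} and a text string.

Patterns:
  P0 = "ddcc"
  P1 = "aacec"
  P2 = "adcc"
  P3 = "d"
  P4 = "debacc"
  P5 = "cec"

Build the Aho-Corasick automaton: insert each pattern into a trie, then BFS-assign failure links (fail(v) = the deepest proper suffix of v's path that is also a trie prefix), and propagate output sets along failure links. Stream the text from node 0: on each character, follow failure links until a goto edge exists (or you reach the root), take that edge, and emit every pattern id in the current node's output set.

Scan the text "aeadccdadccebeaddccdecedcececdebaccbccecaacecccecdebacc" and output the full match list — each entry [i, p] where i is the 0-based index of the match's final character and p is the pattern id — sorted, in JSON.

Build automaton:
Trie (insert patterns):
  0='ε' goto a→5 c→18 d→1
  1='d' goto d→2 e→13  [P3 ends]
  2='dd' goto c→3
  3='ddc' goto c→4
  4='ddcc' goto ·  [P0 ends]
  5='a' goto a→6 d→10
  6='aa' goto c→7
  7='aac' goto e→8
  8='aace' goto c→9
  9='aacec' goto ·  [P1 ends]
  10='ad' goto c→11
  11='adc' goto c→12
  12='adcc' goto ·  [P2 ends]
  13='de' goto b→14
  14='deb' goto a→15
  15='deba' goto c→16
  16='debac' goto c→17
  17='debacc' goto ·  [P4 ends]
  18='c' goto e→19
  19='ce' goto c→20
  20='cec' goto ·  [P5 ends]

Failure links (BFS by depth):
  n1('d'): parent n0 fail=0; on 'd' 0 → fail=0;  out {3}∪∅={3}
  n5('a'): parent n0 fail=0; on 'a' 0 → fail=0;  out ∅∪∅=∅
  n18('c'): parent n0 fail=0; on 'c' 0 → fail=0;  out ∅∪∅=∅
  n2('dd'): parent n1 fail=0; on 'd' 0 → fail=1;  out ∅∪{3}={3}
  n6('aa'): parent n5 fail=0; on 'a' 0 → fail=5;  out ∅∪∅=∅
  n10('ad'): parent n5 fail=0; on 'd' 0 → fail=1;  out ∅∪{3}={3}
  n13('de'): parent n1 fail=0; on 'e' 0 → fail=0;  out ∅∪∅=∅
  n19('ce'): parent n18 fail=0; on 'e' 0 → fail=0;  out ∅∪∅=∅
  n3('ddc'): parent n2 fail=1; on 'c' 1→0 → fail=18;  out ∅∪∅=∅
  n7('aac'): parent n6 fail=5; on 'c' 5→0 → fail=18;  out ∅∪∅=∅
  n11('adc'): parent n10 fail=1; on 'c' 1→0 → fail=18;  out ∅∪∅=∅
  n14('deb'): parent n13 fail=0; on 'b' 0 → fail=0;  out ∅∪∅=∅
  n20('cec'): parent n19 fail=0; on 'c' 0 → fail=18;  out {5}∪∅={5}
  n4('ddcc'): parent n3 fail=18; on 'c' 18→0 → fail=18;  out {0}∪∅={0}
  n8('aace'): parent n7 fail=18; on 'e' 18 → fail=19;  out ∅∪∅=∅
  n12('adcc'): parent n11 fail=18; on 'c' 18→0 → fail=18;  out {2}∪∅={2}
  n15('deba'): parent n14 fail=0; on 'a' 0 → fail=5;  out ∅∪∅=∅
  n9('aacec'): parent n8 fail=19; on 'c' 19 → fail=20;  out {1}∪{5}={1,5}
  n16('debac'): parent n15 fail=5; on 'c' 5→0 → fail=18;  out ∅∪∅=∅
  n17('debacc'): parent n16 fail=18; on 'c' 18→0 → fail=18;  out {4}∪∅={4}

Text stream:
pos 0 'a': at 5
pos 1 'e': at 0 (via fail)
pos 2 'a': at 5
pos 3 'd': at 10  emit P3@[3:3]
pos 4 'c': at 11
pos 5 'c': at 12  emit P2@[2:5]
pos 6 'd': at 1 (via fail)  emit P3@[6:6]
pos 7 'a': at 5 (via fail)
pos 8 'd': at 10  emit P3@[8:8]
pos 9 'c': at 11
pos 10 'c': at 12  emit P2@[7:10]
pos 11 'e': at 19 (via fail)
pos 12 'b': at 0 (via fail)
pos 13 'e': at 0
pos 14 'a': at 5
pos 15 'd': at 10  emit P3@[15:15]
pos 16 'd': at 2 (via fail)  emit P3@[16:16]
pos 17 'c': at 3
pos 18 'c': at 4  emit P0@[15:18]
pos 19 'd': at 1 (via fail)  emit P3@[19:19]
pos 20 'e': at 13
pos 21 'c': at 18 (via fail)
pos 22 'e': at 19
pos 23 'd': at 1 (via fail)  emit P3@[23:23]
pos 24 'c': at 18 (via fail)
pos 25 'e': at 19
pos 26 'c': at 20  emit P5@[24:26]
pos 27 'e': at 19 (via fail)
pos 28 'c': at 20  emit P5@[26:28]
pos 29 'd': at 1 (via fail)  emit P3@[29:29]
pos 30 'e': at 13
pos 31 'b': at 14
pos 32 'a': at 15
pos 33 'c': at 16
pos 34 'c': at 17  emit P4@[29:34]
pos 35 'b': at 0 (via fail)
pos 36 'c': at 18
pos 37 'c': at 18 (via fail)
pos 38 'e': at 19
pos 39 'c': at 20  emit P5@[37:39]
pos 40 'a': at 5 (via fail)
pos 41 'a': at 6
pos 42 'c': at 7
pos 43 'e': at 8
pos 44 'c': at 9  emit P1@[40:44],P5@[42:44]
pos 45 'c': at 18 (via fail)
pos 46 'c': at 18 (via fail)
pos 47 'e': at 19
pos 48 'c': at 20  emit P5@[46:48]
pos 49 'd': at 1 (via fail)  emit P3@[49:49]
pos 50 'e': at 13
pos 51 'b': at 14
pos 52 'a': at 15
pos 53 'c': at 16
pos 54 'c': at 17  emit P4@[49:54]

Result: [[3,3],[5,2],[6,3],[8,3],[10,2],[15,3],[16,3],[18,0],[19,3],[23,3],[26,5],[28,5],[29,3],[34,4],[39,5],[44,1],[44,5],[48,5],[49,3],[54,4]]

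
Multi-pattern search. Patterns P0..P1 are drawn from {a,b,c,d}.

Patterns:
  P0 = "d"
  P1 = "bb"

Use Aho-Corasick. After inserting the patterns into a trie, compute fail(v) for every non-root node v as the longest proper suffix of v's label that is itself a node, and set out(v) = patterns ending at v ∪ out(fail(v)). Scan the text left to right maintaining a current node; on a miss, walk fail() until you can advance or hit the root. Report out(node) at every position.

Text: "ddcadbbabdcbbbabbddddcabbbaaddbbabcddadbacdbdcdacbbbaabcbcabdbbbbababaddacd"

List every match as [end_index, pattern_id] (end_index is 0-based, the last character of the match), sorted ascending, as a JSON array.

Build:
Trie (insert patterns):
  n0 'ε': b→2 d→1
  n1 'd': ·  [P0 ends]
  n2 'b': b→3
  n3 'bb': ·  [P1 ends]

BFS fail/out derivation:
  fail(1) 'd': from fail(0)=0 chase 'd': 0 ⇒ 0;  out={0}∪out(0)={0}
  fail(2) 'b': from fail(0)=0 chase 'b': 0 ⇒ 0;  out=∅∪out(0)=∅
  fail(3) 'bb': from fail(2)=0 chase 'b': 0 ⇒ 2;  out={1}∪out(2)={1}

Scan:
i=0 'd': node 0→1  → match P0@[0:0]
i=1 'd': node 1→1 (fail-walked)  → match P0@[1:1]
i=2 'c': node 1→0 (fail-walked)
i=3 'a': node 0→0
i=4 'd': node 0→1  → match P0@[4:4]
i=5 'b': node 1→2 (fail-walked)
i=6 'b': node 2→3  → match P1@[5:6]
i=7 'a': node 3→0 (fail-walked)
i=8 'b': node 0→2
i=9 'd': node 2→1 (fail-walked)  → match P0@[9:9]
i=10 'c': node 1→0 (fail-walked)
i=11 'b': node 0→2
i=12 'b': node 2→3  → match P1@[11:12]
i=13 'b': node 3→3 (fail-walked)  → match P1@[12:13]
i=14 'a': node 3→0 (fail-walked)
i=15 'b': node 0→2
i=16 'b': node 2→3  → match P1@[15:16]
i=17 'd': node 3→1 (fail-walked)  → match P0@[17:17]
i=18 'd': node 1→1 (fail-walked)  → match P0@[18:18]
i=19 'd': node 1→1 (fail-walked)  → match P0@[19:19]
i=20 'd': node 1→1 (fail-walked)  → match P0@[20:20]
i=21 'c': node 1→0 (fail-walked)
i=22 'a': node 0→0
i=23 'b': node 0→2
i=24 'b': node 2→3  → match P1@[23:24]
i=25 'b': node 3→3 (fail-walked)  → match P1@[24:25]
i=26 'a': node 3→0 (fail-walked)
i=27 'a': node 0→0
i=28 'd': node 0→1  → match P0@[28:28]
i=29 'd': node 1→1 (fail-walked)  → match P0@[29:29]
i=30 'b': node 1→2 (fail-walked)
i=31 'b': node 2→3  → match P1@[30:31]
i=32 'a': node 3→0 (fail-walked)
i=33 'b': node 0→2
i=34 'c': node 2→0 (fail-walked)
i=35 'd': node 0→1  → match P0@[35:35]
i=36 'd': node 1→1 (fail-walked)  → match P0@[36:36]
i=37 'a': node 1→0 (fail-walked)
i=38 'd': node 0→1  → match P0@[38:38]
i=39 'b': node 1→2 (fail-walked)
i=40 'a': node 2→0 (fail-walked)
i=41 'c': node 0→0
i=42 'd': node 0→1  → match P0@[42:42]
i=43 'b': node 1→2 (fail-walked)
i=44 'd': node 2→1 (fail-walked)  → match P0@[44:44]
i=45 'c': node 1→0 (fail-walked)
i=46 'd': node 0→1  → match P0@[46:46]
i=47 'a': node 1→0 (fail-walked)
i=48 'c': node 0→0
i=49 'b': node 0→2
i=50 'b': node 2→3  → match P1@[49:50]
i=51 'b': node 3→3 (fail-walked)  → match P1@[50:51]
i=52 'a': node 3→0 (fail-walked)
i=53 'a': node 0→0
i=54 'b': node 0→2
i=55 'c': node 2→0 (fail-walked)
i=56 'b': node 0→2
i=57 'c': node 2→0 (fail-walked)
i=58 'a': node 0→0
i=59 'b': node 0→2
i=60 'd': node 2→1 (fail-walked)  → match P0@[60:60]
i=61 'b': node 1→2 (fail-walked)
i=62 'b': node 2→3  → match P1@[61:62]
i=63 'b': node 3→3 (fail-walked)  → match P1@[62:63]
i=64 'b': node 3→3 (fail-walked)  → match P1@[63:64]
i=65 'a': node 3→0 (fail-walked)
i=66 'b': node 0→2
i=67 'a': node 2→0 (fail-walked)
i=68 'b': node 0→2
i=69 'a': node 2→0 (fail-walked)
i=70 'd': node 0→1  → match P0@[70:70]
i=71 'd': node 1→1 (fail-walked)  → match P0@[71:71]
i=72 'a': node 1→0 (fail-walked)
i=73 'c': node 0→0
i=74 'd': node 0→1  → match P0@[74:74]

All matches (sorted): [[0,0],[1,0],[4,0],[6,1],[9,0],[12,1],[13,1],[16,1],[17,0],[18,0],[19,0],[20,0],[24,1],[25,1],[28,0],[29,0],[31,1],[35,0],[36,0],[38,0],[42,0],[44,0],[46,0],[50,1],[51,1],[60,0],[62,1],[63,1],[64,1],[70,0],[71,0],[74,0]]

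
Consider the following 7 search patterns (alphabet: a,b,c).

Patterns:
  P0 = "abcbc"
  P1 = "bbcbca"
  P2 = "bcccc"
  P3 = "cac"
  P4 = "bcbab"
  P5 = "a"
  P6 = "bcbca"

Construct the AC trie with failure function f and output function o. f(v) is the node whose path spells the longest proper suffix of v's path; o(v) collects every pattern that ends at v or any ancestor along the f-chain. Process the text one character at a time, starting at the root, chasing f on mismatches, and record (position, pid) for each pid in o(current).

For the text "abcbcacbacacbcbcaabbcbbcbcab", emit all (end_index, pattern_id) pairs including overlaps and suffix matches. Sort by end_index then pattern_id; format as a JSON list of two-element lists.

Build:
Trie nodes:
  n0 'ε': a→1 b→6 c→16
  n1 'a': b→2  ←P5
  n2 'ab': c→3
  n3 'abc': b→4
  n4 'abcb': c→5
  n5 'abcbc': ·  ←P0
  n6 'b': b→7 c→12
  n7 'bb': c→8
  n8 'bbc': b→9
  n9 'bbcb': c→10
  n10 'bbcbc': a→11
  n11 'bbcbca': ·  ←P1
  n12 'bc': b→19 c→13
  n13 'bcc': c→14
  n14 'bccc': c→15
  n15 'bcccc': ·  ←P2
  n16 'c': a→17
  n17 'ca': c→18
  n18 'cac': ·  ←P3
  n19 'bcb': a→20 c→22
  n20 'bcba': b→21
  n21 'bcbab': ·  ←P4
  n22 'bcbc': a→23
  n23 'bcbca': ·  ←P6

Failure links (BFS by depth):
  fail(1) 'a': from fail(0)=0 chase 'a': 0 ⇒ 0;  out={5}∪out(0)={5}
  fail(6) 'b': from fail(0)=0 chase 'b': 0 ⇒ 0;  out=∅∪out(0)=∅
  fail(16) 'c': from fail(0)=0 chase 'c': 0 ⇒ 0;  out=∅∪out(0)=∅
  fail(2) 'ab': from fail(1)=0 chase 'b': 0 ⇒ 6;  out=∅∪out(6)=∅
  fail(7) 'bb': from fail(6)=0 chase 'b': 0 ⇒ 6;  out=∅∪out(6)=∅
  fail(12) 'bc': from fail(6)=0 chase 'c': 0 ⇒ 16;  out=∅∪out(16)=∅
  fail(17) 'ca': from fail(16)=0 chase 'a': 0 ⇒ 1;  out=∅∪out(1)={5}
  fail(3) 'abc': from fail(2)=6 chase 'c': 6 ⇒ 12;  out=∅∪out(12)=∅
  fail(8) 'bbc': from fail(7)=6 chase 'c': 6 ⇒ 12;  out=∅∪out(12)=∅
  fail(13) 'bcc': from fail(12)=16 chase 'c': 16→0 ⇒ 16;  out=∅∪out(16)=∅
  fail(18) 'cac': from fail(17)=1 chase 'c': 1→0 ⇒ 16;  out={3}∪out(16)={3}
  fail(19) 'bcb': from fail(12)=16 chase 'b': 16→0 ⇒ 6;  out=∅∪out(6)=∅
  fail(4) 'abcb': from fail(3)=12 chase 'b': 12 ⇒ 19;  out=∅∪out(19)=∅
  fail(9) 'bbcb': from fail(8)=12 chase 'b': 12 ⇒ 19;  out=∅∪out(19)=∅
  fail(14) 'bccc': from fail(13)=16 chase 'c': 16→0 ⇒ 16;  out=∅∪out(16)=∅
  fail(20) 'bcba': from fail(19)=6 chase 'a': 6→0 ⇒ 1;  out=∅∪out(1)={5}
  fail(22) 'bcbc': from fail(19)=6 chase 'c': 6 ⇒ 12;  out=∅∪out(12)=∅
  fail(5) 'abcbc': from fail(4)=19 chase 'c': 19 ⇒ 22;  out={0}∪out(22)={0}
  fail(10) 'bbcbc': from fail(9)=19 chase 'c': 19 ⇒ 22;  out=∅∪out(22)=∅
  fail(15) 'bcccc': from fail(14)=16 chase 'c': 16→0 ⇒ 16;  out={2}∪out(16)={2}
  fail(21) 'bcbab': from fail(20)=1 chase 'b': 1 ⇒ 2;  out={4}∪out(2)={4}
  fail(23) 'bcbca': from fail(22)=12 chase 'a': 12→16 ⇒ 17;  out={6}∪out(17)={5,6}
  fail(11) 'bbcbca': from fail(10)=22 chase 'a': 22 ⇒ 23;  out={1}∪out(23)={1,5,6}

Scan:
i=0 'a': node 0→1  ** P5@[0:0]
i=1 'b': node 1→2
i=2 'c': node 2→3
i=3 'b': node 3→4
i=4 'c': node 4→5  ** P0@[0:4]
i=5 'a': node 5→23 ·f  ** P5@[5:5],P6@[1:5]
i=6 'c': node 23→18 ·f  ** P3@[4:6]
i=7 'b': node 18→6 ·f
i=8 'a': node 6→1 ·f  ** P5@[8:8]
i=9 'c': node 1→16 ·f
i=10 'a': node 16→17  ** P5@[10:10]
i=11 'c': node 17→18  ** P3@[9:11]
i=12 'b': node 18→6 ·f
i=13 'c': node 6→12
i=14 'b': node 12→19
i=15 'c': node 19→22
i=16 'a': node 22→23  ** P5@[16:16],P6@[12:16]
i=17 'a': node 23→1 ·f  ** P5@[17:17]
i=18 'b': node 1→2
i=19 'b': node 2→7 ·f
i=20 'c': node 7→8
i=21 'b': node 8→9
i=22 'b': node 9→7 ·f
i=23 'c': node 7→8
i=24 'b': node 8→9
i=25 'c': node 9→10
i=26 'a': node 10→11  ** P1@[21:26],P5@[26:26],P6@[22:26]
i=27 'b': node 11→2 ·f

Matches: [[0,5],[4,0],[5,5],[5,6],[6,3],[8,5],[10,5],[11,3],[16,5],[16,6],[17,5],[26,1],[26,5],[26,6]]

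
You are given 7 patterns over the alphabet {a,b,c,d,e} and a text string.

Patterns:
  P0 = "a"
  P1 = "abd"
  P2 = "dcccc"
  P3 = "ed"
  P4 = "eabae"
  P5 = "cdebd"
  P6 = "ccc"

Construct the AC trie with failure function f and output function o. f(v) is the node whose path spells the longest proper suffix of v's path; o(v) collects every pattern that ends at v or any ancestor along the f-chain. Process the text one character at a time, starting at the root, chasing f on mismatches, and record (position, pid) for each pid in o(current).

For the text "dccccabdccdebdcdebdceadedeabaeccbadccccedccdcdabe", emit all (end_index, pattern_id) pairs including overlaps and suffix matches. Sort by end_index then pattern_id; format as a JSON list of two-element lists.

Construct AC machine:
Trie nodes:
  0='ε' goto a→1 c→15 d→4 e→9
  1='a' goto b→2  ←P0
  2='ab' goto d→3
  3='abd' goto ·  ←P1
  4='d' goto c→5
  5='dc' goto c→6
  6='dcc' goto c→7
  7='dccc' goto c→8
  8='dcccc' goto ·  ←P2
  9='e' goto a→11 d→10
  10='ed' goto ·  ←P3
  11='ea' goto b→12
  12='eab' goto a→13
  13='eaba' goto e→14
  14='eabae' goto ·  ←P4
  15='c' goto c→20 d→16
  16='cd' goto e→17
  17='cde' goto b→18
  18='cdeb' goto d→19
  19='cdebd' goto ·  ←P5
  20='cc' goto c→21
  21='ccc' goto ·  ←P6

Failure links (BFS by depth):
  fail(1) 'a': from fail(0)=0 chase 'a': 0 ⇒ 0;  out={0}∪out(0)={0}
  fail(4) 'd': from fail(0)=0 chase 'd': 0 ⇒ 0;  out=∅∪out(0)=∅
  fail(9) 'e': from fail(0)=0 chase 'e': 0 ⇒ 0;  out=∅∪out(0)=∅
  fail(15) 'c': from fail(0)=0 chase 'c': 0 ⇒ 0;  out=∅∪out(0)=∅
  fail(2) 'ab': from fail(1)=0 chase 'b': 0 ⇒ 0;  out=∅∪out(0)=∅
  fail(5) 'dc': from fail(4)=0 chase 'c': 0 ⇒ 15;  out=∅∪out(15)=∅
  fail(10) 'ed': from fail(9)=0 chase 'd': 0 ⇒ 4;  out={3}∪out(4)={3}
  fail(11) 'ea': from fail(9)=0 chase 'a': 0 ⇒ 1;  out=∅∪out(1)={0}
  fail(16) 'cd': from fail(15)=0 chase 'd': 0 ⇒ 4;  out=∅∪out(4)=∅
  fail(20) 'cc': from fail(15)=0 chase 'c': 0 ⇒ 15;  out=∅∪out(15)=∅
  fail(3) 'abd': from fail(2)=0 chase 'd': 0 ⇒ 4;  out={1}∪out(4)={1}
  fail(6) 'dcc': from fail(5)=15 chase 'c': 15 ⇒ 20;  out=∅∪out(20)=∅
  fail(12) 'eab': from fail(11)=1 chase 'b': 1 ⇒ 2;  out=∅∪out(2)=∅
  fail(17) 'cde': from fail(16)=4 chase 'e': 4→0 ⇒ 9;  out=∅∪out(9)=∅
  fail(21) 'ccc': from fail(20)=15 chase 'c': 15 ⇒ 20;  out={6}∪out(20)={6}
  fail(7) 'dccc': from fail(6)=20 chase 'c': 20 ⇒ 21;  out=∅∪out(21)={6}
  fail(13) 'eaba': from fail(12)=2 chase 'a': 2→0 ⇒ 1;  out=∅∪out(1)={0}
  fail(18) 'cdeb': from fail(17)=9 chase 'b': 9→0 ⇒ 0;  out=∅∪out(0)=∅
  fail(8) 'dcccc': from fail(7)=21 chase 'c': 21→20 ⇒ 21;  out={2}∪out(21)={2,6}
  fail(14) 'eabae': from fail(13)=1 chase 'e': 1→0 ⇒ 9;  out={4}∪out(9)={4}
  fail(19) 'cdebd': from fail(18)=0 chase 'd': 0 ⇒ 4;  out={5}∪out(4)={5}

Scan:
[0] read 'd'  n0⇒n4
[1] read 'c'  n4⇒n5
[2] read 'c'  n5⇒n6
[3] read 'c'  n6⇒n7  ** P6@[1:3]
[4] read 'c'  n7⇒n8  ** P2@[0:4],P6@[2:4]
[5] read 'a'  n8⇒n1 (via fail)  ** P0@[5:5]
[6] read 'b'  n1⇒n2
[7] read 'd'  n2⇒n3  ** P1@[5:7]
[8] read 'c'  n3⇒n5 (via fail)
[9] read 'c'  n5⇒n6
[10] read 'd'  n6⇒n16 (via fail)
[11] read 'e'  n16⇒n17
[12] read 'b'  n17⇒n18
[13] read 'd'  n18⇒n19  ** P5@[9:13]
[14] read 'c'  n19⇒n5 (via fail)
[15] read 'd'  n5⇒n16 (via fail)
[16] read 'e'  n16⇒n17
[17] read 'b'  n17⇒n18
[18] read 'd'  n18⇒n19  ** P5@[14:18]
[19] read 'c'  n19⇒n5 (via fail)
[20] read 'e'  n5⇒n9 (via fail)
[21] read 'a'  n9⇒n11  ** P0@[21:21]
[22] read 'd'  n11⇒n4 (via fail)
[23] read 'e'  n4⇒n9 (via fail)
[24] read 'd'  n9⇒n10  ** P3@[23:24]
[25] read 'e'  n10⇒n9 (via fail)
[26] read 'a'  n9⇒n11  ** P0@[26:26]
[27] read 'b'  n11⇒n12
[28] read 'a'  n12⇒n13  ** P0@[28:28]
[29] read 'e'  n13⇒n14  ** P4@[25:29]
[30] read 'c'  n14⇒n15 (via fail)
[31] read 'c'  n15⇒n20
[32] read 'b'  n20⇒n0 (via fail)
[33] read 'a'  n0⇒n1  ** P0@[33:33]
[34] read 'd'  n1⇒n4 (via fail)
[35] read 'c'  n4⇒n5
[36] read 'c'  n5⇒n6
[37] read 'c'  n6⇒n7  ** P6@[35:37]
[38] read 'c'  n7⇒n8  ** P2@[34:38],P6@[36:38]
[39] read 'e'  n8⇒n9 (via fail)
[40] read 'd'  n9⇒n10  ** P3@[39:40]
[41] read 'c'  n10⇒n5 (via fail)
[42] read 'c'  n5⇒n6
[43] read 'd'  n6⇒n16 (via fail)
[44] read 'c'  n16⇒n5 (via fail)
[45] read 'd'  n5⇒n16 (via fail)
[46] read 'a'  n16⇒n1 (via fail)  ** P0@[46:46]
[47] read 'b'  n1⇒n2
[48] read 'e'  n2⇒n9 (via fail)

Result: [[3,6],[4,2],[4,6],[5,0],[7,1],[13,5],[18,5],[21,0],[24,3],[26,0],[28,0],[29,4],[33,0],[37,6],[38,2],[38,6],[40,3],[46,0]]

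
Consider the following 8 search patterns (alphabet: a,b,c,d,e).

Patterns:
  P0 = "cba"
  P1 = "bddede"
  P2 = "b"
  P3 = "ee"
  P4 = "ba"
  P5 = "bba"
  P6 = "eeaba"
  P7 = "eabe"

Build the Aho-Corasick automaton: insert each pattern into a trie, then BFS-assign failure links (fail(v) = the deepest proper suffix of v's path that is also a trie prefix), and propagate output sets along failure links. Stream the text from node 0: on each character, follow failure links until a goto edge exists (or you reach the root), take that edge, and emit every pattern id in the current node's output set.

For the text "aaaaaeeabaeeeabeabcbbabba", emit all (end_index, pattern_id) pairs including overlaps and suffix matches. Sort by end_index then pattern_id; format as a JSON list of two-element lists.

Build automaton:
Trie nodes:
  n0 'ε': b→4 c→1 e→10
  n1 'c': b→2
  n2 'cb': a→3
  n3 'cba': ·  ←P0
  n4 'b': a→12 b→13 d→5  ←P2
  n5 'bd': d→6
  n6 'bdd': e→7
  n7 'bdde': d→8
  n8 'bdded': e→9
  n9 'bddede': ·  ←P1
  n10 'e': a→18 e→11
  n11 'ee': a→15  ←P3
  n12 'ba': ·  ←P4
  n13 'bb': a→14
  n14 'bba': ·  ←P5
  n15 'eea': b→16
  n16 'eeab': a→17
  n17 'eeaba': ·  ←P6
  n18 'ea': b→19
  n19 'eab': e→20
  n20 'eabe': ·  ←P7

BFS fail/out derivation:
  fail(1) 'c': from fail(0)=0 chase 'c': 0 ⇒ 0;  out=∅∪out(0)=∅
  fail(4) 'b': from fail(0)=0 chase 'b': 0 ⇒ 0;  out={2}∪out(0)={2}
  fail(10) 'e': from fail(0)=0 chase 'e': 0 ⇒ 0;  out=∅∪out(0)=∅
  fail(2) 'cb': from fail(1)=0 chase 'b': 0 ⇒ 4;  out=∅∪out(4)={2}
  fail(5) 'bd': from fail(4)=0 chase 'd': 0 ⇒ 0;  out=∅∪out(0)=∅
  fail(11) 'ee': from fail(10)=0 chase 'e': 0 ⇒ 10;  out={3}∪out(10)={3}
  fail(12) 'ba': from fail(4)=0 chase 'a': 0 ⇒ 0;  out={4}∪out(0)={4}
  fail(13) 'bb': from fail(4)=0 chase 'b': 0 ⇒ 4;  out=∅∪out(4)={2}
  fail(18) 'ea': from fail(10)=0 chase 'a': 0 ⇒ 0;  out=∅∪out(0)=∅
  fail(3) 'cba': from fail(2)=4 chase 'a': 4 ⇒ 12;  out={0}∪out(12)={0,4}
  fail(6) 'bdd': from fail(5)=0 chase 'd': 0 ⇒ 0;  out=∅∪out(0)=∅
  fail(14) 'bba': from fail(13)=4 chase 'a': 4 ⇒ 12;  out={5}∪out(12)={4,5}
  fail(15) 'eea': from fail(11)=10 chase 'a': 10 ⇒ 18;  out=∅∪out(18)=∅
  fail(19) 'eab': from fail(18)=0 chase 'b': 0 ⇒ 4;  out=∅∪out(4)={2}
  fail(7) 'bdde': from fail(6)=0 chase 'e': 0 ⇒ 10;  out=∅∪out(10)=∅
  fail(16) 'eeab': from fail(15)=18 chase 'b': 18 ⇒ 19;  out=∅∪out(19)={2}
  fail(20) 'eabe': from fail(19)=4 chase 'e': 4→0 ⇒ 10;  out={7}∪out(10)={7}
  fail(8) 'bdded': from fail(7)=10 chase 'd': 10→0 ⇒ 0;  out=∅∪out(0)=∅
  fail(17) 'eeaba': from fail(16)=19 chase 'a': 19→4 ⇒ 12;  out={6}∪out(12)={4,6}
  fail(9) 'bddede': from fail(8)=0 chase 'e': 0 ⇒ 10;  out={1}∪out(10)={1}

Run:
[0] read 'a'  n0⇒n0
[1] read 'a'  n0⇒n0
[2] read 'a'  n0⇒n0
[3] read 'a'  n0⇒n0
[4] read 'a'  n0⇒n0
[5] read 'e'  n0⇒n10
[6] read 'e'  n10⇒n11  → match P3@[5:6]
[7] read 'a'  n11⇒n15
[8] read 'b'  n15⇒n16  → match P2@[8:8]
[9] read 'a'  n16⇒n17  → match P4@[8:9],P6@[5:9]
[10] read 'e'  n17⇒n10 ·f
[11] read 'e'  n10⇒n11  → match P3@[10:11]
[12] read 'e'  n11⇒n11 ·f  → match P3@[11:12]
[13] read 'a'  n11⇒n15
[14] read 'b'  n15⇒n16  → match P2@[14:14]
[15] read 'e'  n16⇒n20 ·f  → match P7@[12:15]
[16] read 'a'  n20⇒n18 ·f
[17] read 'b'  n18⇒n19  → match P2@[17:17]
[18] read 'c'  n19⇒n1 ·f
[19] read 'b'  n1⇒n2  → match P2@[19:19]
[20] read 'b'  n2⇒n13 ·f  → match P2@[20:20]
[21] read 'a'  n13⇒n14  → match P4@[20:21],P5@[19:21]
[22] read 'b'  n14⇒n4 ·f  → match P2@[22:22]
[23] read 'b'  n4⇒n13  → match P2@[23:23]
[24] read 'a'  n13⇒n14  → match P4@[23:24],P5@[22:24]

Matches: [[6,3],[8,2],[9,4],[9,6],[11,3],[12,3],[14,2],[15,7],[17,2],[19,2],[20,2],[21,4],[21,5],[22,2],[23,2],[24,4],[24,5]]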